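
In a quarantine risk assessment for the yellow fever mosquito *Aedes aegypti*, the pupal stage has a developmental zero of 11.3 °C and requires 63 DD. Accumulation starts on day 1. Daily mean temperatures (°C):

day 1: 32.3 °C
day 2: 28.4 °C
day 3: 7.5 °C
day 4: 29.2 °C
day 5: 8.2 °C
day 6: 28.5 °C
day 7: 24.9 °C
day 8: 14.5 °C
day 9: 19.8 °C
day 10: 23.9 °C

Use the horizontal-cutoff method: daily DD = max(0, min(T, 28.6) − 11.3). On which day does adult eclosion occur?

Daily DD above 11.3 °C (capped at 17.3): 17.3, 17.1, 0.0, 17.3, 0.0, 17.2, 13.6, 3.2, 8.5, 12.6.
Cumulative: 17.3, 34.4, 34.4, 51.7, 51.7, 68.9, 82.5, 85.7, 94.2, 106.8.
The total first reaches 63 DD on day 6.

day 6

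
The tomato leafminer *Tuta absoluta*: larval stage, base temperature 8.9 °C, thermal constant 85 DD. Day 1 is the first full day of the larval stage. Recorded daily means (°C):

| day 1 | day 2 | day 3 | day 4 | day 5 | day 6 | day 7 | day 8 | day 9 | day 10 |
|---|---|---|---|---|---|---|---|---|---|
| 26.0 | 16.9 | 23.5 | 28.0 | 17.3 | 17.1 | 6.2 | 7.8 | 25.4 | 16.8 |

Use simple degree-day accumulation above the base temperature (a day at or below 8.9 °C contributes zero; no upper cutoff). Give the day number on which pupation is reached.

day 9

Daily DD above 8.9 °C: 17.1, 8.0, 14.6, 19.1, 8.4, 8.2, 0.0, 0.0, 16.5, 7.9.
Cumulative: 17.1, 25.1, 39.7, 58.8, 67.2, 75.4, 75.4, 75.4, 91.9, 99.8.
The total first reaches 85 DD on day 9.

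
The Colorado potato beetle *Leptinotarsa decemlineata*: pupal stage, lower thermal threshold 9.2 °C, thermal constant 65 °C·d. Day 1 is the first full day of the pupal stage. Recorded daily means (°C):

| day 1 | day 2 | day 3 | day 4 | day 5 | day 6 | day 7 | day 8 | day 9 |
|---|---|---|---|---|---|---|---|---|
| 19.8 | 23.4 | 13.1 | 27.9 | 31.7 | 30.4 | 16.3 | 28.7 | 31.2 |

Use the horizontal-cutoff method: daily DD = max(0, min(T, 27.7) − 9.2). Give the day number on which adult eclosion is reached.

Daily DD above 9.2 °C (capped at 18.5): 10.6, 14.2, 3.9, 18.5, 18.5, 18.5, 7.1, 18.5, 18.5.
Cumulative: 10.6, 24.8, 28.7, 47.2, 65.7, 84.2, 91.3, 109.8, 128.3.
The total first reaches 65 DD on day 5.

day 5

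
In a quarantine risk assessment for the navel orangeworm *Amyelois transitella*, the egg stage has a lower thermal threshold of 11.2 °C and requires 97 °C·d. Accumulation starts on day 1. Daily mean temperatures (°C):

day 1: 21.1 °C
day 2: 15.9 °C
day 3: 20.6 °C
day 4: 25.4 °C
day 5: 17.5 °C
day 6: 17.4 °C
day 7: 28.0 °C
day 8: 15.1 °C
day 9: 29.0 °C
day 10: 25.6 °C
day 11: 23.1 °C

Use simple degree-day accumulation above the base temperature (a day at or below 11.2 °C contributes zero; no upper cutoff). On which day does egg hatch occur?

Daily DD above 11.2 °C: 9.9, 4.7, 9.4, 14.2, 6.3, 6.2, 16.8, 3.9, 17.8, 14.4, 11.9.
Cumulative: 9.9, 14.6, 24.0, 38.2, 44.5, 50.7, 67.5, 71.4, 89.2, 103.6, 115.5.
The total first reaches 97 DD on day 10.

day 10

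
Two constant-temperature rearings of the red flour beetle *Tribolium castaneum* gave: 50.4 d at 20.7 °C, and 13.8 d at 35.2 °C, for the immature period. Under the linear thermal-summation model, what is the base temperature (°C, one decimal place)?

Linear rate model ⇒ the product D·(T − T_b) is constant across temperatures.
50.4·(20.7 − T_b) = 13.8·(35.2 − T_b)
T_b = (50.4·20.7 − 13.8·35.2) / (50.4 − 13.8) = 557.52 / 36.6 = 15.233 °C ≈ 15.2 °C.

15.2 °C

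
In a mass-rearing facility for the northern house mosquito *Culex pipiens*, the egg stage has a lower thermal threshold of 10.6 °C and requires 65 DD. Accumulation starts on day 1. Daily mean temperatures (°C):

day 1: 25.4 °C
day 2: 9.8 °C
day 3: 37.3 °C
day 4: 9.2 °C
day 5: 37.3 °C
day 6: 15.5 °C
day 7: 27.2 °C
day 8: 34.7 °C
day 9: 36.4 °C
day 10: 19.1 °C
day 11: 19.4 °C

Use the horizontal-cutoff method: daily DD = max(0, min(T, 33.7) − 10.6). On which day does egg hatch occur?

Daily DD above 10.6 °C (capped at 23.1): 14.8, 0.0, 23.1, 0.0, 23.1, 4.9, 16.6, 23.1, 23.1, 8.5, 8.8.
Cumulative: 14.8, 14.8, 37.9, 37.9, 61.0, 65.9, 82.5, 105.6, 128.7, 137.2, 146.0.
The total first reaches 65 DD on day 6.

day 6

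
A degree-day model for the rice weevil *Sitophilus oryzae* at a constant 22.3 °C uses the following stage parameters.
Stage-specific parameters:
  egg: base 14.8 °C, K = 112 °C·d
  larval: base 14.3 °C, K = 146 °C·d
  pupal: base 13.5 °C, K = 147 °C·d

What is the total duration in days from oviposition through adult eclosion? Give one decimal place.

egg: 112 / (22.3 − 14.8) = 112 / 7.5 = 14.933 d.
larval: 146 / (22.3 − 14.3) = 146 / 8.0 = 18.250 d.
pupal: 147 / (22.3 − 13.5) = 147 / 8.8 = 16.705 d.
Sum = 49.888 ≈ 49.9 days.

49.9 days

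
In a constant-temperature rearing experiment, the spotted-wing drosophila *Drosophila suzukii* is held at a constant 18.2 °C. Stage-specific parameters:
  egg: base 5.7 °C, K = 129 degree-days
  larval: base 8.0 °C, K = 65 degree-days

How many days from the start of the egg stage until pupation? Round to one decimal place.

egg: 129 / (18.2 − 5.7) = 129 / 12.5 = 10.320 d.
larval: 65 / (18.2 − 8.0) = 65 / 10.2 = 6.373 d.
Sum = 16.693 ≈ 16.7 days.

16.7 days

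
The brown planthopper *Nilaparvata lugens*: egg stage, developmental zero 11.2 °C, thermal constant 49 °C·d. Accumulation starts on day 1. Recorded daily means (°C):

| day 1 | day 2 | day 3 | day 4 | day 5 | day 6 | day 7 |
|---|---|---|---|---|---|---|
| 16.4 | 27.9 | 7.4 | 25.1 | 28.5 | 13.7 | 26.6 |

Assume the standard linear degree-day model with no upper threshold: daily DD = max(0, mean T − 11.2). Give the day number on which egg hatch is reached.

day 5

Daily DD above 11.2 °C: 5.2, 16.7, 0.0, 13.9, 17.3, 2.5, 15.4.
Cumulative: 5.2, 21.9, 21.9, 35.8, 53.1, 55.6, 71.0.
The total first reaches 49 DD on day 5.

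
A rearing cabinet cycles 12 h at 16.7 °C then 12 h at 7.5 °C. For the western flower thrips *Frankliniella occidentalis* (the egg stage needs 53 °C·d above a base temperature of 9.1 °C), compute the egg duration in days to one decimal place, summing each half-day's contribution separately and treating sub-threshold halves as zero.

Day half: max(0, 16.7 − 9.1) × 0.5 = 7.6 × 0.5 = 3.80 DD.
Night half: max(0, 7.5 − 9.1) × 0.5 = 0.0 × 0.5 = 0.00 DD.
Per 24 h: 3.80 DD/day.
Duration = 53 / 3.80 = 13.947 ≈ 13.9 days.

13.9 days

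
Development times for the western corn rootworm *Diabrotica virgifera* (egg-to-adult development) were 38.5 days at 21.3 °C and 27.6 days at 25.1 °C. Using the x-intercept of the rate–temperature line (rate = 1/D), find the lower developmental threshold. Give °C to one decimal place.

11.7 °C

Equal thermal constants: D₁(T₁ − T_b) = D₂(T₂ − T_b).
38.5·(21.3 − T_b) = 27.6·(25.1 − T_b)
T_b = (38.5·21.3 − 27.6·25.1) / (38.5 − 27.6) = 127.29 / 10.9 = 11.678 °C ≈ 11.7 °C.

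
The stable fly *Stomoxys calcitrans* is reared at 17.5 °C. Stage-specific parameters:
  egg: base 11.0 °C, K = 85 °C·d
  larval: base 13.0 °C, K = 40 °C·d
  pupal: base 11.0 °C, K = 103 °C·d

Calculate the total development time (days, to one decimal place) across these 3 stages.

egg: 85 / (17.5 − 11.0) = 85 / 6.5 = 13.077 d.
larval: 40 / (17.5 − 13.0) = 40 / 4.5 = 8.889 d.
pupal: 103 / (17.5 − 11.0) = 103 / 6.5 = 15.846 d.
Sum = 37.812 ≈ 37.8 days.

37.8 days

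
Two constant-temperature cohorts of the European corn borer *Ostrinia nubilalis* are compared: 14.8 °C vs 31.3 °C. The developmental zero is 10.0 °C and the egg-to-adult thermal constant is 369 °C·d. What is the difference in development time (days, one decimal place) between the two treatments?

At 14.8 °C: 369 / (14.8 − 10.0) = 369 / 4.8 = 76.875 d.
At 31.3 °C: 369 / (31.3 − 10.0) = 369 / 21.3 = 17.324 d.
Difference = |76.875 − 17.324| = 59.551 ≈ 59.6 days.

59.6 days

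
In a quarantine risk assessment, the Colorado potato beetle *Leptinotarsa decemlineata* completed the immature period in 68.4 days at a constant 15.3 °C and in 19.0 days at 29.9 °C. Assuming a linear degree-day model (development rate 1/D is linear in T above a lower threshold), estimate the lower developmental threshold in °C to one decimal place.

9.7 °C

Equal thermal constants: D₁(T₁ − T_b) = D₂(T₂ − T_b).
68.4·(15.3 − T_b) = 19.0·(29.9 − T_b)
T_b = (68.4·15.3 − 19.0·29.9) / (68.4 − 19.0) = 478.42 / 49.4 = 9.685 °C ≈ 9.7 °C.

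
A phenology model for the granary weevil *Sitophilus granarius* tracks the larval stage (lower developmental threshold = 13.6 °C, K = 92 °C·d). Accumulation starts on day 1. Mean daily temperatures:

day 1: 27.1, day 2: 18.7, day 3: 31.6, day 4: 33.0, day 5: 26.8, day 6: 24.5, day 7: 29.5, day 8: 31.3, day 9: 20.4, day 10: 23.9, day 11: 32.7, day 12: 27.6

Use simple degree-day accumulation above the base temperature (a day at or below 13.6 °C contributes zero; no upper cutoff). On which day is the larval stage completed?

day 7

Daily DD above 13.6 °C: 13.5, 5.1, 18.0, 19.4, 13.2, 10.9, 15.9, 17.7, 6.8, 10.3, 19.1, 14.0.
Cumulative: 13.5, 18.6, 36.6, 56.0, 69.2, 80.1, 96.0, 113.7, 120.5, 130.8, 149.9, 163.9.
The total first reaches 92 DD on day 7.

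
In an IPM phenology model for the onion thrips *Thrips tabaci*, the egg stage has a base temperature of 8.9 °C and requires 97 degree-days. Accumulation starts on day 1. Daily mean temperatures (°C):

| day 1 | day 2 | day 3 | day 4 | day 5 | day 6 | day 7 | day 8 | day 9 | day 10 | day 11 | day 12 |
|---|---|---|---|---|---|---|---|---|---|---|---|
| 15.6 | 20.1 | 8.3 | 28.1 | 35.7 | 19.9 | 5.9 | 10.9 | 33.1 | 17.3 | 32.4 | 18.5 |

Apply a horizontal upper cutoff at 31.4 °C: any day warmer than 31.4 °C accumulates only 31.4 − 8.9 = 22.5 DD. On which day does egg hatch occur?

day 10

Daily DD above 8.9 °C (capped at 22.5): 6.7, 11.2, 0.0, 19.2, 22.5, 11.0, 0.0, 2.0, 22.5, 8.4, 22.5, 9.6.
Cumulative: 6.7, 17.9, 17.9, 37.1, 59.6, 70.6, 70.6, 72.6, 95.1, 103.5, 126.0, 135.6.
The total first reaches 97 DD on day 10.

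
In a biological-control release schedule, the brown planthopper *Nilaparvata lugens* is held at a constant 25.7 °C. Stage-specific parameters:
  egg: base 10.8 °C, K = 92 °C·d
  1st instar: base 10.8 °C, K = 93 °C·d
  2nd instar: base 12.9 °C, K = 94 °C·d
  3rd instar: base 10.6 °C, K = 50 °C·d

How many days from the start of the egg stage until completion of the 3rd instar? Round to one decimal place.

23.1 days

egg: 92 / (25.7 − 10.8) = 92 / 14.9 = 6.174 d.
1st instar: 93 / (25.7 − 10.8) = 93 / 14.9 = 6.242 d.
2nd instar: 94 / (25.7 − 12.9) = 94 / 12.8 = 7.344 d.
3rd instar: 50 / (25.7 − 10.6) = 50 / 15.1 = 3.311 d.
Sum = 23.071 ≈ 23.1 days.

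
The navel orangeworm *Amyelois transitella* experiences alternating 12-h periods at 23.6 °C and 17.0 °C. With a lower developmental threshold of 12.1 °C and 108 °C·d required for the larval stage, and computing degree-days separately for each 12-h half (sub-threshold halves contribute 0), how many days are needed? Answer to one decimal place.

Day half: max(0, 23.6 − 12.1) × 0.5 = 11.5 × 0.5 = 5.75 DD.
Night half: max(0, 17.0 − 12.1) × 0.5 = 4.9 × 0.5 = 2.45 DD.
Per 24 h: 8.20 DD/day.
Duration = 108 / 8.20 = 13.171 ≈ 13.2 days.

13.2 days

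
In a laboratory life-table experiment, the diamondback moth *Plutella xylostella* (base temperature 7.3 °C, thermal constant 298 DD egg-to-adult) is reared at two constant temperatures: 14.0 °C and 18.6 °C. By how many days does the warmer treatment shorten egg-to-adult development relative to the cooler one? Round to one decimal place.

18.1 days

At 14.0 °C: 298 / (14.0 − 7.3) = 298 / 6.7 = 44.478 d.
At 18.6 °C: 298 / (18.6 − 7.3) = 298 / 11.3 = 26.372 d.
Difference = |44.478 − 26.372| = 18.106 ≈ 18.1 days.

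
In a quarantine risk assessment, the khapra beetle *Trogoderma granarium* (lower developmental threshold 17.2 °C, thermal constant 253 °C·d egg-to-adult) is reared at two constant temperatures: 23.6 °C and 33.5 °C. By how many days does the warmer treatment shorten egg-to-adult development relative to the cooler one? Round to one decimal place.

At 23.6 °C: 253 / (23.6 − 17.2) = 253 / 6.4 = 39.531 d.
At 33.5 °C: 253 / (33.5 − 17.2) = 253 / 16.3 = 15.521 d.
Difference = |39.531 − 15.521| = 24.010 ≈ 24.0 days.

24.0 days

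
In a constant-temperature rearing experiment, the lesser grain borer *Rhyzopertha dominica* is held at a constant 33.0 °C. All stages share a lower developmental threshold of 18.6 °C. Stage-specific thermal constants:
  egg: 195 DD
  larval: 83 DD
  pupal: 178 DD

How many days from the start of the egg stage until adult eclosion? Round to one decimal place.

31.7 days

Daily accumulation at 33.0 °C = 33.0 − 18.6 = 14.4 DD/day.
Total K = 195 + 83 + 178 = 456 DD.
Total duration = 456 / 14.4 = 31.667 ≈ 31.7 days.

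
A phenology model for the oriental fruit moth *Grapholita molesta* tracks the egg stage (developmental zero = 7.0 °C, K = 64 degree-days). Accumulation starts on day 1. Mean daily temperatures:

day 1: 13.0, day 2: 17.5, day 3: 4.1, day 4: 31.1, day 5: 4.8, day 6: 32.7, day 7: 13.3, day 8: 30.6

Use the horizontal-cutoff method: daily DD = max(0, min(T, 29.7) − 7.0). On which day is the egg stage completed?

day 7

Daily DD above 7.0 °C (capped at 22.7): 6.0, 10.5, 0.0, 22.7, 0.0, 22.7, 6.3, 22.7.
Cumulative: 6.0, 16.5, 16.5, 39.2, 39.2, 61.9, 68.2, 90.9.
The total first reaches 64 DD on day 7.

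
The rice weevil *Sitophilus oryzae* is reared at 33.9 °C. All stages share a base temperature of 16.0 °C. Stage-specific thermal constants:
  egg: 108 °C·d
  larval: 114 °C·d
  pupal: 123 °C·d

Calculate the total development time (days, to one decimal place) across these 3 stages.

Daily accumulation at 33.9 °C = 33.9 − 16.0 = 17.9 DD/day.
Total K = 108 + 114 + 123 = 345 DD.
Total duration = 345 / 17.9 = 19.274 ≈ 19.3 days.

19.3 days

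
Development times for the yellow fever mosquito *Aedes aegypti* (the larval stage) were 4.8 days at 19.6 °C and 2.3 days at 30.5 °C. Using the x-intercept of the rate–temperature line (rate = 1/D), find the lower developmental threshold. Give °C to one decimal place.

9.6 °C

Linear rate model ⇒ the product D·(T − T_b) is constant across temperatures.
4.8·(19.6 − T_b) = 2.3·(30.5 − T_b)
T_b = (4.8·19.6 − 2.3·30.5) / (4.8 − 2.3) = 23.93 / 2.5 = 9.572 °C ≈ 9.6 °C.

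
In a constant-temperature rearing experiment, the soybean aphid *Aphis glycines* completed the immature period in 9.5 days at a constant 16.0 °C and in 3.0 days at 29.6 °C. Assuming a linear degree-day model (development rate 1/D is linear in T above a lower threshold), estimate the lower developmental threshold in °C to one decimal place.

Under the model K = D·(T − T_b), so D₁·(T₁ − T_b) = D₂·(T₂ − T_b).
9.5·(16.0 − T_b) = 3.0·(29.6 − T_b)
T_b = (9.5·16.0 − 3.0·29.6) / (9.5 − 3.0) = 63.20 / 6.5 = 9.723 °C ≈ 9.7 °C.

9.7 °C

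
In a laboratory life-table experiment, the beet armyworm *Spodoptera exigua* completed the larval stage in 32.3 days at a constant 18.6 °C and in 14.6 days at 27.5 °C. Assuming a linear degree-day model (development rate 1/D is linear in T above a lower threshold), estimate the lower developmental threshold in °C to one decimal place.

Linear rate model ⇒ the product D·(T − T_b) is constant across temperatures.
32.3·(18.6 − T_b) = 14.6·(27.5 − T_b)
T_b = (32.3·18.6 − 14.6·27.5) / (32.3 − 14.6) = 199.28 / 17.7 = 11.259 °C ≈ 11.3 °C.

11.3 °C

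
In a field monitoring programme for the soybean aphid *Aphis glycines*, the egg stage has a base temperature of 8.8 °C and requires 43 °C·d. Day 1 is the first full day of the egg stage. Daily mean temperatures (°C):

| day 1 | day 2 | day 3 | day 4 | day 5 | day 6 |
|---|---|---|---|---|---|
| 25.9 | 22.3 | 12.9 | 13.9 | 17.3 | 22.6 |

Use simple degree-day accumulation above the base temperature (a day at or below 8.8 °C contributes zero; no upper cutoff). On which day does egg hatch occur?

day 5

Daily DD above 8.8 °C: 17.1, 13.5, 4.1, 5.1, 8.5, 13.8.
Cumulative: 17.1, 30.6, 34.7, 39.8, 48.3, 62.1.
The total first reaches 43 DD on day 5.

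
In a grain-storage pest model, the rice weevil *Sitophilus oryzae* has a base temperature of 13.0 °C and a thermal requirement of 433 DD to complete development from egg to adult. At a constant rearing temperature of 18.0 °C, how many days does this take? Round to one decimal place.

86.6 days

Daily accumulation = 18.0 − 13.0 = 5.0 DD/day.
Duration = 433 / 5.0 = 86.600 ≈ 86.6 days.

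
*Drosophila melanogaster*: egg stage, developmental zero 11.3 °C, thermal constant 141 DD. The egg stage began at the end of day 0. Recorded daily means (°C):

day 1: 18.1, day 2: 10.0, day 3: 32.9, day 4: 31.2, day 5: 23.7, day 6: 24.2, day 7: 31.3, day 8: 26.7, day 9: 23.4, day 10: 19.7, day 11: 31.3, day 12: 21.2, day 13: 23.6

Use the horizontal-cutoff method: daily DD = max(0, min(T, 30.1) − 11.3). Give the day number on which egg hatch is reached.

Daily DD above 11.3 °C (capped at 18.8): 6.8, 0.0, 18.8, 18.8, 12.4, 12.9, 18.8, 15.4, 12.1, 8.4, 18.8, 9.9, 12.3.
Cumulative: 6.8, 6.8, 25.6, 44.4, 56.8, 69.7, 88.5, 103.9, 116.0, 124.4, 143.2, 153.1, 165.4.
The total first reaches 141 DD on day 11.

day 11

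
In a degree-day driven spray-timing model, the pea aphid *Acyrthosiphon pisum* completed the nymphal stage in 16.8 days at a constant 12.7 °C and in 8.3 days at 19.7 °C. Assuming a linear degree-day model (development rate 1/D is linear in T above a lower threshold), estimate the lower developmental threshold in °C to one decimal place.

Linear rate model ⇒ the product D·(T − T_b) is constant across temperatures.
16.8·(12.7 − T_b) = 8.3·(19.7 − T_b)
T_b = (16.8·12.7 − 8.3·19.7) / (16.8 − 8.3) = 49.85 / 8.5 = 5.865 °C ≈ 5.9 °C.

5.9 °C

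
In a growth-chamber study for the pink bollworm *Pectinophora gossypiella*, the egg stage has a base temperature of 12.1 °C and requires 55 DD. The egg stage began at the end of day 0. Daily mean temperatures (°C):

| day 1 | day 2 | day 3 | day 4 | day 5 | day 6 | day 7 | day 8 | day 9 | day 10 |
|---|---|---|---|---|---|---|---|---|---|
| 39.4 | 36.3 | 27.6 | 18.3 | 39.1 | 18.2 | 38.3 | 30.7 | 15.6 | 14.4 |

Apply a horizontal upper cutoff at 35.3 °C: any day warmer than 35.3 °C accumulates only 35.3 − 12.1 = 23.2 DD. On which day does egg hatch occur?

Daily DD above 12.1 °C (capped at 23.2): 23.2, 23.2, 15.5, 6.2, 23.2, 6.1, 23.2, 18.6, 3.5, 2.3.
Cumulative: 23.2, 46.4, 61.9, 68.1, 91.3, 97.4, 120.6, 139.2, 142.7, 145.0.
The total first reaches 55 DD on day 3.

day 3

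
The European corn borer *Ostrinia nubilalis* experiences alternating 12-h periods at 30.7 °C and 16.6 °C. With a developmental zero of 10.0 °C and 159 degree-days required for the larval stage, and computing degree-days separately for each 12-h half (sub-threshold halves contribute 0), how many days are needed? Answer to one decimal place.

11.6 days

Day half: max(0, 30.7 − 10.0) × 0.5 = 20.7 × 0.5 = 10.35 DD.
Night half: max(0, 16.6 − 10.0) × 0.5 = 6.6 × 0.5 = 3.30 DD.
Per 24 h: 13.65 DD/day.
Duration = 159 / 13.65 = 11.648 ≈ 11.6 days.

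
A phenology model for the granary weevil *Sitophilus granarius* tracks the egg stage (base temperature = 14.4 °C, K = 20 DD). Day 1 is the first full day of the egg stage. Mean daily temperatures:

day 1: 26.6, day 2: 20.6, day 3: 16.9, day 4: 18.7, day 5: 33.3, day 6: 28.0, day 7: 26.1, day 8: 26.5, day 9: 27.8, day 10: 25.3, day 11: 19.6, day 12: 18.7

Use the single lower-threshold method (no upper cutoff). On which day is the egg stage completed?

day 3

Daily DD above 14.4 °C: 12.2, 6.2, 2.5, 4.3, 18.9, 13.6, 11.7, 12.1, 13.4, 10.9, 5.2, 4.3.
Cumulative: 12.2, 18.4, 20.9, 25.2, 44.1, 57.7, 69.4, 81.5, 94.9, 105.8, 111.0, 115.3.
The total first reaches 20 DD on day 3.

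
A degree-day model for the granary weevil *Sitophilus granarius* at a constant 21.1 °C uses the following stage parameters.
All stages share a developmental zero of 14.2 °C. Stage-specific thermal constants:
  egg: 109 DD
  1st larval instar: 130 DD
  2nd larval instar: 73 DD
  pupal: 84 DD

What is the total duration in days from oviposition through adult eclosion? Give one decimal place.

Daily accumulation at 21.1 °C = 21.1 − 14.2 = 6.9 DD/day.
Total K = 109 + 130 + 73 + 84 = 396 DD.
Total duration = 396 / 6.9 = 57.391 ≈ 57.4 days.

57.4 days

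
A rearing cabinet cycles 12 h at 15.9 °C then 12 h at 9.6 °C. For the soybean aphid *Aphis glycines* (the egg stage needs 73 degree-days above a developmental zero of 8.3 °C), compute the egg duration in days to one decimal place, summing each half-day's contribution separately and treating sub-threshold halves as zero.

Day half: max(0, 15.9 − 8.3) × 0.5 = 7.6 × 0.5 = 3.80 DD.
Night half: max(0, 9.6 − 8.3) × 0.5 = 1.3 × 0.5 = 0.65 DD.
Per 24 h: 4.45 DD/day.
Duration = 73 / 4.45 = 16.404 ≈ 16.4 days.

16.4 days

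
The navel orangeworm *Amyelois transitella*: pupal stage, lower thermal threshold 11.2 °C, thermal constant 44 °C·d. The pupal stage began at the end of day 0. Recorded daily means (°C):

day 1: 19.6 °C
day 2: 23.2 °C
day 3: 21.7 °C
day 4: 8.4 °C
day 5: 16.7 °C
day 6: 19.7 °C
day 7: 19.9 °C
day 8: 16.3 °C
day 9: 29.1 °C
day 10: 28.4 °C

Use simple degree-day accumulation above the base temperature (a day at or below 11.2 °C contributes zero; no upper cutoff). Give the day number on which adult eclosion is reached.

day 6

Daily DD above 11.2 °C: 8.4, 12.0, 10.5, 0.0, 5.5, 8.5, 8.7, 5.1, 17.9, 17.2.
Cumulative: 8.4, 20.4, 30.9, 30.9, 36.4, 44.9, 53.6, 58.7, 76.6, 93.8.
The total first reaches 44 DD on day 6.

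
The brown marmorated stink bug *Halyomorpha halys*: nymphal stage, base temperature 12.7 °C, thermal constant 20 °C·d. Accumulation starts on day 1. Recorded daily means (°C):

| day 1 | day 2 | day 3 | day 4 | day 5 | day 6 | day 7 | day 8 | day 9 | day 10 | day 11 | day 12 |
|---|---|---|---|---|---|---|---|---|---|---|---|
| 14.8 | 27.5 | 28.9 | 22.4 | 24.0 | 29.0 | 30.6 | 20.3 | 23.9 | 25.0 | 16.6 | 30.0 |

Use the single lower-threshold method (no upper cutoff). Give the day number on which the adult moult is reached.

day 3

Daily DD above 12.7 °C: 2.1, 14.8, 16.2, 9.7, 11.3, 16.3, 17.9, 7.6, 11.2, 12.3, 3.9, 17.3.
Cumulative: 2.1, 16.9, 33.1, 42.8, 54.1, 70.4, 88.3, 95.9, 107.1, 119.4, 123.3, 140.6.
The total first reaches 20 DD on day 3.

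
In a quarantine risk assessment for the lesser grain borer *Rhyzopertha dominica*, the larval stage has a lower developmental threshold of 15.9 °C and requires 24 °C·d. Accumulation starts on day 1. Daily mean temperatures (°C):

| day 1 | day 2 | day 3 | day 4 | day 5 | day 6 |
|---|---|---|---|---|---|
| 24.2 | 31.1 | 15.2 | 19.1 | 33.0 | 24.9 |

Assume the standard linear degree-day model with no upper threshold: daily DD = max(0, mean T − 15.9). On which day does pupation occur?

Daily DD above 15.9 °C: 8.3, 15.2, 0.0, 3.2, 17.1, 9.0.
Cumulative: 8.3, 23.5, 23.5, 26.7, 43.8, 52.8.
The total first reaches 24 DD on day 4.

day 4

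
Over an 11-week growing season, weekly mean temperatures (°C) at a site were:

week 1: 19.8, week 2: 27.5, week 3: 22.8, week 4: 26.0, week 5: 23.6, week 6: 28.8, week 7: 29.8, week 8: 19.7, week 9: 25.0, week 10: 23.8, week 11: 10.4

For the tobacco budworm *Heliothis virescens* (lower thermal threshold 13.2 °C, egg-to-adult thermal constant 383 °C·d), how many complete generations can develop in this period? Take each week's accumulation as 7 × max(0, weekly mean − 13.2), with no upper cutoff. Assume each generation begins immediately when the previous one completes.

Weekly DD (7 × max(0, T̄ − 13.2)): 46.2, 100.1, 67.2, 89.6, 72.8, 109.2, 116.2, 45.5, 82.6, 74.2, 0.0.
Season total = 803.6 DD.
Complete generations = ⌊803.6 / 383⌋ = 2.

2 generations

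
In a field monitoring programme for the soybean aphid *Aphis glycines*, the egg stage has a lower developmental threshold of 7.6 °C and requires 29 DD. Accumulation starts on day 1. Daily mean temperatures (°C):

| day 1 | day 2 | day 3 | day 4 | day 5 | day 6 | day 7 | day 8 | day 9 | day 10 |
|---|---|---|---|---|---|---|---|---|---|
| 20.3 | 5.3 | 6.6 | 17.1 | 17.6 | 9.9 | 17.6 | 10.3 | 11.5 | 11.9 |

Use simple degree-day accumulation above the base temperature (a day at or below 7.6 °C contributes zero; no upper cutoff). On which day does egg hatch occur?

Daily DD above 7.6 °C: 12.7, 0.0, 0.0, 9.5, 10.0, 2.3, 10.0, 2.7, 3.9, 4.3.
Cumulative: 12.7, 12.7, 12.7, 22.2, 32.2, 34.5, 44.5, 47.2, 51.1, 55.4.
The total first reaches 29 DD on day 5.

day 5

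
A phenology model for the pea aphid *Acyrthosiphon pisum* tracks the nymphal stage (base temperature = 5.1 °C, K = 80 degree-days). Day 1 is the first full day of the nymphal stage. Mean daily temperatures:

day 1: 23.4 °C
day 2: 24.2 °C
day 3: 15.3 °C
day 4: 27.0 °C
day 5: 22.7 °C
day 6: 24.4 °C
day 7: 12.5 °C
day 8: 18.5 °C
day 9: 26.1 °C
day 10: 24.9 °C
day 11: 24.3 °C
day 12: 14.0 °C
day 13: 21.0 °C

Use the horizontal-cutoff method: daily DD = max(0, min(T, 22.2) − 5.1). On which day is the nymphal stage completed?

Daily DD above 5.1 °C (capped at 17.1): 17.1, 17.1, 10.2, 17.1, 17.1, 17.1, 7.4, 13.4, 17.1, 17.1, 17.1, 8.9, 15.9.
Cumulative: 17.1, 34.2, 44.4, 61.5, 78.6, 95.7, 103.1, 116.5, 133.6, 150.7, 167.8, 176.7, 192.6.
The total first reaches 80 DD on day 6.

day 6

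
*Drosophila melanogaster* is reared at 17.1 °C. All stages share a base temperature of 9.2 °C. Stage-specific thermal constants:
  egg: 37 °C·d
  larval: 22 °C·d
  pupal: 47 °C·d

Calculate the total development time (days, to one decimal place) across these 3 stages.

13.4 days

Daily accumulation at 17.1 °C = 17.1 − 9.2 = 7.9 DD/day.
Total K = 37 + 22 + 47 = 106 DD.
Total duration = 106 / 7.9 = 13.418 ≈ 13.4 days.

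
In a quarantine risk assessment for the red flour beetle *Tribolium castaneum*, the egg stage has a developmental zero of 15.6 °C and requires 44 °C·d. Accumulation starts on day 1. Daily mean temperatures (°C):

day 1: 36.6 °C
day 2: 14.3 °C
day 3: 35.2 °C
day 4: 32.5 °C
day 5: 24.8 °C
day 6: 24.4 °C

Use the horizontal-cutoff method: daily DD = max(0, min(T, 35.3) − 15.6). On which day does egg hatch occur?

day 4

Daily DD above 15.6 °C (capped at 19.7): 19.7, 0.0, 19.6, 16.9, 9.2, 8.8.
Cumulative: 19.7, 19.7, 39.3, 56.2, 65.4, 74.2.
The total first reaches 44 DD on day 4.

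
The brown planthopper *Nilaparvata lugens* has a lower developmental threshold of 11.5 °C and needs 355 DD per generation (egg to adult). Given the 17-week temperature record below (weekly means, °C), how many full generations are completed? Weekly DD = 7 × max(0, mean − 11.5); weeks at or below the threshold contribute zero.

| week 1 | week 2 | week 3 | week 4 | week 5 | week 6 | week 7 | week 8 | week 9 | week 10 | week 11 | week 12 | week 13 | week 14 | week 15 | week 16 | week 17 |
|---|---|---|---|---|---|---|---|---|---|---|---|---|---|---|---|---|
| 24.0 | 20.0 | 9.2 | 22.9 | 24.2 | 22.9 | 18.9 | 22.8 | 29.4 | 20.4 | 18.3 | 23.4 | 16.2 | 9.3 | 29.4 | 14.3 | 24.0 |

Weekly DD (7 × max(0, T̄ − 11.5)): 87.5, 59.5, 0.0, 79.8, 88.9, 79.8, 51.8, 79.1, 125.3, 62.3, 47.6, 83.3, 32.9, 0.0, 125.3, 19.6, 87.5.
Season total = 1110.2 DD.
Complete generations = ⌊1110.2 / 355⌋ = 3.

3 generations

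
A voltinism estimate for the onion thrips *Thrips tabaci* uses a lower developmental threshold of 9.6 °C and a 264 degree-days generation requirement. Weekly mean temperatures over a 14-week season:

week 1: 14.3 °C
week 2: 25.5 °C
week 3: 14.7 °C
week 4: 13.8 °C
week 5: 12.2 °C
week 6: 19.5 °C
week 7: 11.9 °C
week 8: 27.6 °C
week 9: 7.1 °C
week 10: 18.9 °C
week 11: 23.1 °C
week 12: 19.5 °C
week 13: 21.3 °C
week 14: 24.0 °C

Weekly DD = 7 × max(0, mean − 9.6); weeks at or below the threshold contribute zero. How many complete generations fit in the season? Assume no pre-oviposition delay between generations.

Weekly DD (7 × max(0, T̄ − 9.6)): 32.9, 111.3, 35.7, 29.4, 18.2, 69.3, 16.1, 126.0, 0.0, 65.1, 94.5, 69.3, 81.9, 100.8.
Season total = 850.5 DD.
Complete generations = ⌊850.5 / 264⌋ = 3.

3 generations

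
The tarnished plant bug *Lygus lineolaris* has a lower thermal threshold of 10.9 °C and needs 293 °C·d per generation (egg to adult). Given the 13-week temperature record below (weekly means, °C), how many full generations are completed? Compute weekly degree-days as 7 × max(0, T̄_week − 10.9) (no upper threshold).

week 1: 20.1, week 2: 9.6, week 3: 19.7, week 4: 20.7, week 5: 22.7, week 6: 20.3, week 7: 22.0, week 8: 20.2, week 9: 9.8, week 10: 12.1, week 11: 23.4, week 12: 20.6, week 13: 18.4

2 generations

Weekly DD (7 × max(0, T̄ − 10.9)): 64.4, 0.0, 61.6, 68.6, 82.6, 65.8, 77.7, 65.1, 0.0, 8.4, 87.5, 67.9, 52.5.
Season total = 702.1 DD.
Complete generations = ⌊702.1 / 293⌋ = 2.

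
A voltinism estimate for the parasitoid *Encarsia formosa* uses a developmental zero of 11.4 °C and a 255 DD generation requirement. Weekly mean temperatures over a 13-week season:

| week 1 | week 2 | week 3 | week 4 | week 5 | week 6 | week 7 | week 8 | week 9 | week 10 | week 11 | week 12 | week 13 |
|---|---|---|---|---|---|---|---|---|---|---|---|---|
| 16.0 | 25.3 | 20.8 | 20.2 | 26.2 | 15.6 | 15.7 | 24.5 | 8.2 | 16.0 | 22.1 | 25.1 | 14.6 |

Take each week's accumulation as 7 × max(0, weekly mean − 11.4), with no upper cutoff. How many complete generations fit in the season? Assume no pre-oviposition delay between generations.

2 generations

Weekly DD (7 × max(0, T̄ − 11.4)): 32.2, 97.3, 65.8, 61.6, 103.6, 29.4, 30.1, 91.7, 0.0, 32.2, 74.9, 95.9, 22.4.
Season total = 737.1 DD.
Complete generations = ⌊737.1 / 255⌋ = 2.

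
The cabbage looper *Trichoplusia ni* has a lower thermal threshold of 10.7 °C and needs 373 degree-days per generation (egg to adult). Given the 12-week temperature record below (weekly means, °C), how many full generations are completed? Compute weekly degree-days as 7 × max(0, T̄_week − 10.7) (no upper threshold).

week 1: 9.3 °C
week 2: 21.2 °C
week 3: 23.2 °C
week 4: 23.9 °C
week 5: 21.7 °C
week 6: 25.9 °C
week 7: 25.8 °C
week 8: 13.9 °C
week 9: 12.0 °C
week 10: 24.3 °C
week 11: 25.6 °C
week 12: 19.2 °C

2 generations

Weekly DD (7 × max(0, T̄ − 10.7)): 0.0, 73.5, 87.5, 92.4, 77.0, 106.4, 105.7, 22.4, 9.1, 95.2, 104.3, 59.5.
Season total = 833.0 DD.
Complete generations = ⌊833.0 / 373⌋ = 2.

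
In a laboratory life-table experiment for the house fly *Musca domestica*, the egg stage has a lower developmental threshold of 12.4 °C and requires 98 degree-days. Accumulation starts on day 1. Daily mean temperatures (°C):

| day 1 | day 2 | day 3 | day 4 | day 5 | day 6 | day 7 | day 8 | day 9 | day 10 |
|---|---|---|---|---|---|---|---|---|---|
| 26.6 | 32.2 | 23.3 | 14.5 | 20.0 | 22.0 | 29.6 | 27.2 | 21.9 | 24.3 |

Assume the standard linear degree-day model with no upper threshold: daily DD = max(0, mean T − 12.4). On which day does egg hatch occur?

Daily DD above 12.4 °C: 14.2, 19.8, 10.9, 2.1, 7.6, 9.6, 17.2, 14.8, 9.5, 11.9.
Cumulative: 14.2, 34.0, 44.9, 47.0, 54.6, 64.2, 81.4, 96.2, 105.7, 117.6.
The total first reaches 98 DD on day 9.

day 9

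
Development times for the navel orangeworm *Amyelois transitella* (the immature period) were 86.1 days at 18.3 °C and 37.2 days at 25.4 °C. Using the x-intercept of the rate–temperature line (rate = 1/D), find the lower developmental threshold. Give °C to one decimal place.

Equal thermal constants: D₁(T₁ − T_b) = D₂(T₂ − T_b).
86.1·(18.3 − T_b) = 37.2·(25.4 − T_b)
T_b = (86.1·18.3 − 37.2·25.4) / (86.1 − 37.2) = 630.75 / 48.9 = 12.899 °C ≈ 12.9 °C.

12.9 °C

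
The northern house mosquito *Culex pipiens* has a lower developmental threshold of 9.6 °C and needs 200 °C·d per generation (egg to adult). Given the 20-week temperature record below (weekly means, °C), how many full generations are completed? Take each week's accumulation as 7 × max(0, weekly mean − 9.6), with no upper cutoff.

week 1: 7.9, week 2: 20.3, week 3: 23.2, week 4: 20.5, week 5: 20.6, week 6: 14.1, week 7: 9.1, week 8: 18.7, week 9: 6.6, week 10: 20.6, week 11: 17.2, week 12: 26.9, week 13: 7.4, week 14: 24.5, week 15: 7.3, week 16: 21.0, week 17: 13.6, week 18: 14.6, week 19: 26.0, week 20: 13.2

5 generations

Weekly DD (7 × max(0, T̄ − 9.6)): 0.0, 74.9, 95.2, 76.3, 77.0, 31.5, 0.0, 63.7, 0.0, 77.0, 53.2, 121.1, 0.0, 104.3, 0.0, 79.8, 28.0, 35.0, 114.8, 25.2.
Season total = 1057.0 DD.
Complete generations = ⌊1057.0 / 200⌋ = 5.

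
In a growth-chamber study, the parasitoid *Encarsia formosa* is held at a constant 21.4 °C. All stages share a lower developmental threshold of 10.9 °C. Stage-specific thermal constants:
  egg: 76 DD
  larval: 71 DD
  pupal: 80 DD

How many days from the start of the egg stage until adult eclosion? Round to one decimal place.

21.6 days

Daily accumulation at 21.4 °C = 21.4 − 10.9 = 10.5 DD/day.
Total K = 76 + 71 + 80 = 227 DD.
Total duration = 227 / 10.5 = 21.619 ≈ 21.6 days.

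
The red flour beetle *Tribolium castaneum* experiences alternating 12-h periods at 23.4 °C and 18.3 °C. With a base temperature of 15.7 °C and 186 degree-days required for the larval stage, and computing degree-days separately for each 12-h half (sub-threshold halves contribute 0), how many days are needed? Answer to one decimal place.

Day half: max(0, 23.4 − 15.7) × 0.5 = 7.7 × 0.5 = 3.85 DD.
Night half: max(0, 18.3 − 15.7) × 0.5 = 2.6 × 0.5 = 1.30 DD.
Per 24 h: 5.15 DD/day.
Duration = 186 / 5.15 = 36.117 ≈ 36.1 days.

36.1 days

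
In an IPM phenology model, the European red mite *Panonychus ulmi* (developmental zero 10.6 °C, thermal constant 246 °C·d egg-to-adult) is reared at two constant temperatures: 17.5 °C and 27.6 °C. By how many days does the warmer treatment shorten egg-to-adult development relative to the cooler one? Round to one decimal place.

21.2 days

At 17.5 °C: 246 / (17.5 − 10.6) = 246 / 6.9 = 35.652 d.
At 27.6 °C: 246 / (27.6 − 10.6) = 246 / 17.0 = 14.471 d.
Difference = |35.652 − 14.471| = 21.182 ≈ 21.2 days.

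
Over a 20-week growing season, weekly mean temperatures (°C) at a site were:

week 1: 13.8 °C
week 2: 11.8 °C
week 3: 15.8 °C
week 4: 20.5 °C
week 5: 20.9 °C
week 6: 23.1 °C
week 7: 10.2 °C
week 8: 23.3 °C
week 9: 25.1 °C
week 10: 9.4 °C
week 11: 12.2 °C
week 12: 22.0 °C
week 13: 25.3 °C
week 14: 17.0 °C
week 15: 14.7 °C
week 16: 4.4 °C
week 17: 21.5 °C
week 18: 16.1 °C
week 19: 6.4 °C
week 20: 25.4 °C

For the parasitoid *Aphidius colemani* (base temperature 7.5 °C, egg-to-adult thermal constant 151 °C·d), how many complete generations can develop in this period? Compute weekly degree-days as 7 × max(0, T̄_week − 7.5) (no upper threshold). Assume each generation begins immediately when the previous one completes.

Weekly DD (7 × max(0, T̄ − 7.5)): 44.1, 30.1, 58.1, 91.0, 93.8, 109.2, 18.9, 110.6, 123.2, 13.3, 32.9, 101.5, 124.6, 66.5, 50.4, 0.0, 98.0, 60.2, 0.0, 125.3.
Season total = 1351.7 DD.
Complete generations = ⌊1351.7 / 151⌋ = 8.

8 generations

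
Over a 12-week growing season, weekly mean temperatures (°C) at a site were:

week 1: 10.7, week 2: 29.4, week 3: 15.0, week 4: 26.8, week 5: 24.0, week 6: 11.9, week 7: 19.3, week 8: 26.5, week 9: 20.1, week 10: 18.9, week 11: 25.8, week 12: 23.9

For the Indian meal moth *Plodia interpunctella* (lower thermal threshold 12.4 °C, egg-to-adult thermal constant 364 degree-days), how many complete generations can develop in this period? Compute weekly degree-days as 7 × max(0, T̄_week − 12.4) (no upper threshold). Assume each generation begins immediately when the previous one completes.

2 generations

Weekly DD (7 × max(0, T̄ − 12.4)): 0.0, 119.0, 18.2, 100.8, 81.2, 0.0, 48.3, 98.7, 53.9, 45.5, 93.8, 80.5.
Season total = 739.9 DD.
Complete generations = ⌊739.9 / 364⌋ = 2.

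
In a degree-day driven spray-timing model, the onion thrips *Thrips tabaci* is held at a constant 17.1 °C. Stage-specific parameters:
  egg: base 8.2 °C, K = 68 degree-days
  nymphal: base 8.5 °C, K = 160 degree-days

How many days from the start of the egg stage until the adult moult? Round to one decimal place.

26.2 days

egg: 68 / (17.1 − 8.2) = 68 / 8.9 = 7.640 d.
nymphal: 160 / (17.1 − 8.5) = 160 / 8.6 = 18.605 d.
Sum = 26.245 ≈ 26.2 days.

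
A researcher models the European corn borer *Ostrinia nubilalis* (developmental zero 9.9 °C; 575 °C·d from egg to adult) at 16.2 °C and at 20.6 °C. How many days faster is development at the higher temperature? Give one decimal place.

37.5 days

At 16.2 °C: 575 / (16.2 − 9.9) = 575 / 6.3 = 91.270 d.
At 20.6 °C: 575 / (20.6 − 9.9) = 575 / 10.7 = 53.738 d.
Difference = |91.270 − 53.738| = 37.532 ≈ 37.5 days.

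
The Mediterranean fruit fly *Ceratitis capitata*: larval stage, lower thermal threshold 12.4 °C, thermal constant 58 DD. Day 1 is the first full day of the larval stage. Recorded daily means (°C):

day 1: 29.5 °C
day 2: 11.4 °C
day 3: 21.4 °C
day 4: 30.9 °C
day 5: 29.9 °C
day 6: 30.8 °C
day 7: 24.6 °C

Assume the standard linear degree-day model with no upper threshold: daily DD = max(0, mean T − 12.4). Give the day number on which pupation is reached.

day 5

Daily DD above 12.4 °C: 17.1, 0.0, 9.0, 18.5, 17.5, 18.4, 12.2.
Cumulative: 17.1, 17.1, 26.1, 44.6, 62.1, 80.5, 92.7.
The total first reaches 58 DD on day 5.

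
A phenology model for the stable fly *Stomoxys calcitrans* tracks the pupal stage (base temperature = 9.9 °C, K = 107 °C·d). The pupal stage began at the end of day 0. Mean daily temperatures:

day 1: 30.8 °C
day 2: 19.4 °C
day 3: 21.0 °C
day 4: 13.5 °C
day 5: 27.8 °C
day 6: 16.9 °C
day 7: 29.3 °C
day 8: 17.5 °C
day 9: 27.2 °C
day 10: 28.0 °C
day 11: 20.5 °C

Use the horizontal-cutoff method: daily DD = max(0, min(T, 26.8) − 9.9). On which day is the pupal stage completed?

Daily DD above 9.9 °C (capped at 16.9): 16.9, 9.5, 11.1, 3.6, 16.9, 7.0, 16.9, 7.6, 16.9, 16.9, 10.6.
Cumulative: 16.9, 26.4, 37.5, 41.1, 58.0, 65.0, 81.9, 89.5, 106.4, 123.3, 133.9.
The total first reaches 107 DD on day 10.

day 10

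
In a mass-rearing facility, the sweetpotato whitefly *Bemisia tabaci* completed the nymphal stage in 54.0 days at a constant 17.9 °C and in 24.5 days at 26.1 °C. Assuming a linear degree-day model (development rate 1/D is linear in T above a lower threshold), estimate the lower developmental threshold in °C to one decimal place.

Linear rate model ⇒ the product D·(T − T_b) is constant across temperatures.
54.0·(17.9 − T_b) = 24.5·(26.1 − T_b)
T_b = (54.0·17.9 − 24.5·26.1) / (54.0 − 24.5) = 327.15 / 29.5 = 11.090 °C ≈ 11.1 °C.

11.1 °C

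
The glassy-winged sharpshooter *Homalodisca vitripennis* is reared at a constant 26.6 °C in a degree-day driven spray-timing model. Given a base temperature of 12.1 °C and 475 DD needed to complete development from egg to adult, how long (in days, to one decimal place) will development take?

Daily accumulation = 26.6 − 12.1 = 14.5 DD/day.
Duration = 475 / 14.5 = 32.759 ≈ 32.8 days.

32.8 days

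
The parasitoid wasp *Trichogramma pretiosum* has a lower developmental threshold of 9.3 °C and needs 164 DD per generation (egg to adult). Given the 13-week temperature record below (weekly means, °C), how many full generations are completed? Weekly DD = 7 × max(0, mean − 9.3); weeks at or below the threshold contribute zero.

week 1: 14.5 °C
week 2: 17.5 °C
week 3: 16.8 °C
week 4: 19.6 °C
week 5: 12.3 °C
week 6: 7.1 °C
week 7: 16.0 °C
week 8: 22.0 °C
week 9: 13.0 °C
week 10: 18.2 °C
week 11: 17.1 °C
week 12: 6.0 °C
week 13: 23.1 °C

3 generations

Weekly DD (7 × max(0, T̄ − 9.3)): 36.4, 57.4, 52.5, 72.1, 21.0, 0.0, 46.9, 88.9, 25.9, 62.3, 54.6, 0.0, 96.6.
Season total = 614.6 DD.
Complete generations = ⌊614.6 / 164⌋ = 3.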